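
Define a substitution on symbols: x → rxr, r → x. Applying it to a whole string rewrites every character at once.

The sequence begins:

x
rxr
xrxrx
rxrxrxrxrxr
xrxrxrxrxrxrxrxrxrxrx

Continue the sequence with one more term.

φ(xrxrxrxrxrxrxrxrxrxrx) expands symbol-by-symbol to rxr x rxr x rxr x rxr x rxr x rxr x rxr x rxr x rxr x rxr x rxr; joining the 21 pieces gives the next term.

rxrxrxrxrxrxrxrxrxrxrxrxrxrxrxrxrxrxrxrxrxr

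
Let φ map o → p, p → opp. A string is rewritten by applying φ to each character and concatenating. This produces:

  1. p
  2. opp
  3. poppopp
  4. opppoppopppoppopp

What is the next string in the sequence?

poppoppopppoppopppoppoppopppoppopppoppopp

φ(opppoppopppoppopp) expands symbol-by-symbol to p opp opp opp p opp opp p opp opp opp p opp opp p opp opp; joining the 17 pieces gives the next term.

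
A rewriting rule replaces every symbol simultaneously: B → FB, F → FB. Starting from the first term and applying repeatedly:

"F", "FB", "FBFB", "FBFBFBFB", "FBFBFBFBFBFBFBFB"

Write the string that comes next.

FBFBFBFBFBFBFBFBFBFBFBFBFBFBFBFB

φ(FBFBFBFBFBFBFBFB) expands symbol-by-symbol to FB FB FB FB FB FB FB FB FB FB FB FB FB FB FB FB; joining the 16 pieces gives the next term.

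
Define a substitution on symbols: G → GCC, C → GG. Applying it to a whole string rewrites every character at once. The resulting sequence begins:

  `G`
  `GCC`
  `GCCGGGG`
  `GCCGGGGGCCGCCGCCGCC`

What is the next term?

φ(GCCGGGGGCCGCCGCCGCC) expands symbol-by-symbol to GCC GG GG GCC GCC GCC GCC GCC GG GG GCC GG GG GCC GG GG GCC GG GG; joining the 19 pieces gives the next term.

GCCGGGGGCCGCCGCCGCCGCCGGGGGCCGGGGGCCGGGGGCCGGGG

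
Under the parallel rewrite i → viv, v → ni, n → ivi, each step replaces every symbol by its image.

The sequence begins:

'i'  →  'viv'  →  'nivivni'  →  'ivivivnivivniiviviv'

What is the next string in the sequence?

Applying the rule to each of the 19 symbols of ivivivnivivniiviviv gives the pieces viv ni viv ni viv ni ivi viv ni viv ni ivi viv viv ni viv ni viv ni, which concatenate to the answer.

vivnivivnivivniivivivnivivniivivivvivnivivnivivni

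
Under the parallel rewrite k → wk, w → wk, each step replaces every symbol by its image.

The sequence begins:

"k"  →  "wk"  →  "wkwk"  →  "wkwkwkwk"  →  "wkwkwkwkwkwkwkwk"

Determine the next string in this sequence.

Applying the rule to each of the 16 symbols of wkwkwkwkwkwkwkwk gives the pieces wk wk wk wk wk wk wk wk wk wk wk wk wk wk wk wk, which concatenate to the answer.

wkwkwkwkwkwkwkwkwkwkwkwkwkwkwkwk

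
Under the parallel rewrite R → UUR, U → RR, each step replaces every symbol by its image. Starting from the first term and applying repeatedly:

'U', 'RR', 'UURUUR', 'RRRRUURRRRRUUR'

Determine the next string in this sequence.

Rewriting the 14 symbols of RRRRUURRRRRUUR one by one yields UUR UUR UUR UUR RR RR UUR UUR UUR UUR UUR RR RR UUR; concatenated:

UURUURUURUURRRRRUURUURUURUURUURRRRRUUR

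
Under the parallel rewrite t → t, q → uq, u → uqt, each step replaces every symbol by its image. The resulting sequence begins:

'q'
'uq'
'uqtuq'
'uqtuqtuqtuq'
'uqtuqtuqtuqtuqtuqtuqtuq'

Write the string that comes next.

Applying the rule to each of the 23 symbols of uqtuqtuqtuqtuqtuqtuqtuq gives the pieces uqt uq t uqt uq t uqt uq t uqt uq t uqt uq t uqt uq t uqt uq t uqt uq, which concatenate to the answer.

uqtuqtuqtuqtuqtuqtuqtuqtuqtuqtuqtuqtuqtuqtuqtuq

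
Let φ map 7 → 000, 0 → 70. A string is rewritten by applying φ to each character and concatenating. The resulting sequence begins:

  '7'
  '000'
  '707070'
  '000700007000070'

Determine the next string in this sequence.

Rewriting the 15 symbols of 000700007000070 one by one yields 70 70 70 000 70 70 70 70 000 70 70 70 70 000 70; concatenated:

707070000707070700007070707000070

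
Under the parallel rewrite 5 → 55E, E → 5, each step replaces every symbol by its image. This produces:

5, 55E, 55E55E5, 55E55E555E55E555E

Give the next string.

φ(55E55E555E55E555E) expands symbol-by-symbol to 55E 55E 5 55E 55E 5 55E 55E 55E 5 55E 55E 5 55E 55E 55E 5; joining the 17 pieces gives the next term.

55E55E555E55E555E55E55E555E55E555E55E55E5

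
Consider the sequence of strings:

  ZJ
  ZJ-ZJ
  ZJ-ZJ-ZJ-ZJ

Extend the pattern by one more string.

Every step duplicates the string with '-' between the halves.
Doubling ZJ-ZJ-ZJ-ZJ with '-' between the halves:

ZJ-ZJ-ZJ-ZJ-ZJ-ZJ-ZJ-ZJ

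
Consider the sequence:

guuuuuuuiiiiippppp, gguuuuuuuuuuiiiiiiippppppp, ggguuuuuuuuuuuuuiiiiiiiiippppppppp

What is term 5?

The n-th term is n-1 g's then 3n+1 u's then 2n+1 i's then 2n+1 p's, where the shown terms are n = 2, 3, 4.
At n = 6 the blocks have lengths 5, 19, 13, 13.

ggggguuuuuuuuuuuuuuuuuuuiiiiiiiiiiiiippppppppppppp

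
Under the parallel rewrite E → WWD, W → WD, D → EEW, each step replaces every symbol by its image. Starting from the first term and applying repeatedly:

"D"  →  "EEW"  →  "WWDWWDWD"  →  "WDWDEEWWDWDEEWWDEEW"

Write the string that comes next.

Replace each of the 19 characters of WDWDEEWWDWDEEWWDEEW in place — WD EEW WD EEW WWD WWD WD WD EEW WD EEW WWD WWD WD WD EEW WWD WWD WD — and concatenate.

WDEEWWDEEWWWDWWDWDWDEEWWDEEWWWDWWDWDWDEEWWWDWWDWD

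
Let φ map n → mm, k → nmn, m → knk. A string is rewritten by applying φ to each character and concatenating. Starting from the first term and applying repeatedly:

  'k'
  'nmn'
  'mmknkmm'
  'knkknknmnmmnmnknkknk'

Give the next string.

nmnmmnmnnmnmmnmnmmknkmmknkknkmmknkmmnmnmmnmnnmnmmnmn

φ(knkknknmnmmnmnknkknk) expands symbol-by-symbol to nmn mm nmn nmn mm nmn mm knk mm knk knk mm knk mm nmn mm nmn nmn mm nmn; joining the 20 pieces gives the next term.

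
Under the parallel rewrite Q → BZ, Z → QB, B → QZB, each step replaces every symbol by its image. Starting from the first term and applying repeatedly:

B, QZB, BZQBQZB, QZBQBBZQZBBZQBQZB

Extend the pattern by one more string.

BZQBQZBBZQZBQZBQBBZQBQZBQZBQBBZQZBBZQBQZB

φ(QZBQBBZQZBBZQBQZB) expands symbol-by-symbol to BZ QB QZB BZ QZB QZB QB BZ QB QZB QZB QB BZ QZB BZ QB QZB; joining the 17 pieces gives the next term.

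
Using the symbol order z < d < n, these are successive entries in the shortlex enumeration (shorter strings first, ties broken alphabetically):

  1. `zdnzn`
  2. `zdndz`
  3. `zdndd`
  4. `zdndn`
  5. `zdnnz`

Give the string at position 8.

Continuing the enumeration 3 steps past zdnnz: zdnnz → zdnnd → zdnnn → (answer).

znzzz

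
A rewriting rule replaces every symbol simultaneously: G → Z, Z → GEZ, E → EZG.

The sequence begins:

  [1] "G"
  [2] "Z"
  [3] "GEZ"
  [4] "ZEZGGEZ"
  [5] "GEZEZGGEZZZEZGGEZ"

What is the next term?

Rewriting the 17 symbols of GEZEZGGEZZZEZGGEZ one by one yields Z EZG GEZ EZG GEZ Z Z EZG GEZ GEZ GEZ EZG GEZ Z Z EZG GEZ; concatenated:

ZEZGGEZEZGGEZZZEZGGEZGEZGEZEZGGEZZZEZGGEZ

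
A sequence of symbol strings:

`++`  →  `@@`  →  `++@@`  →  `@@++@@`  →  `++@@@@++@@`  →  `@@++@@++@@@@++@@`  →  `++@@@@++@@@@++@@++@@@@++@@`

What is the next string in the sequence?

@@++@@++@@@@++@@++@@@@++@@@@++@@++@@@@++@@

This is a Fibonacci-style word recurrence s(k) = s(k−2)·s(k−1): e.g. ++·@@ = ++@@.
The next term joins @@++@@++@@@@++@@ and ++@@@@++@@@@++@@++@@@@++@@.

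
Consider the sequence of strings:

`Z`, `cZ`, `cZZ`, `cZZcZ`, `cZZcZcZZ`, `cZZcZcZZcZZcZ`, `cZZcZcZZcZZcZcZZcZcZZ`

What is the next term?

From term 3 onward, concatenate the last term with the second-to-last: cZ·Z = cZZ, cZZ·cZ = cZZcZ, …
Continuing: cZZcZcZZcZZcZcZZcZcZZ · cZZcZcZZcZZcZ gives term 8.

cZZcZcZZcZZcZcZZcZcZZcZZcZcZZcZZcZ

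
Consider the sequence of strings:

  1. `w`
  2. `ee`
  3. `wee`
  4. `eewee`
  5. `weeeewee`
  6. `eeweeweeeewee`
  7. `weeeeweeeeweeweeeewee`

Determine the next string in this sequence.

eeweeweeeeweeweeeeweeeeweeweeeewee

This is a Fibonacci-style word recurrence s(k) = s(k−2)·s(k−1): e.g. w·ee = wee.
Continuing: eeweeweeeewee · weeeeweeeeweeweeeewee gives term 8.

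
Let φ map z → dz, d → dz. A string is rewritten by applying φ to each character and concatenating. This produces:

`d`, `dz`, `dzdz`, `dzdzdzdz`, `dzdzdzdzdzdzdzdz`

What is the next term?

φ(dzdzdzdzdzdzdzdz) expands symbol-by-symbol to dz dz dz dz dz dz dz dz dz dz dz dz dz dz dz dz; joining the 16 pieces gives the next term.

dzdzdzdzdzdzdzdzdzdzdzdzdzdzdzdz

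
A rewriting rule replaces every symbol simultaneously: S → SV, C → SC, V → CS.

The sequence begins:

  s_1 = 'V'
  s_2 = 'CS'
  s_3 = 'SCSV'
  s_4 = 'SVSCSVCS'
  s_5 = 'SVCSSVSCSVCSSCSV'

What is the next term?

Rewriting the 16 symbols of SVCSSVSCSVCSSCSV one by one yields SV CS SC SV SV CS SV SC SV CS SC SV SV SC SV CS; concatenated:

SVCSSCSVSVCSSVSCSVCSSCSVSVSCSVCS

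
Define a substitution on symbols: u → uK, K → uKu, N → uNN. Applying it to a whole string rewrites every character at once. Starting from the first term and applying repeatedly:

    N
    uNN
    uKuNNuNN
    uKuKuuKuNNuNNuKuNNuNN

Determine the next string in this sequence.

uKuKuuKuKuuKuKuKuuKuNNuNNuKuNNuNNuKuKuuKuNNuNNuKuNNuNN

Applying the rule to each of the 21 symbols of uKuKuuKuNNuNNuKuNNuNN gives the pieces uK uKu uK uKu uK uK uKu uK uNN uNN uK uNN uNN uK uKu uK uNN uNN uK uNN uNN, which concatenate to the answer.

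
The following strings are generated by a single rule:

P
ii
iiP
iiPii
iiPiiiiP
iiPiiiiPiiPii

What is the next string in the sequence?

Each term (from the third on) is the previous term followed by the one before it: term 3 = ii·P = iiP.
The next term joins iiPiiiiPiiPii and iiPiiiiP.

iiPiiiiPiiPiiiiPiiiiP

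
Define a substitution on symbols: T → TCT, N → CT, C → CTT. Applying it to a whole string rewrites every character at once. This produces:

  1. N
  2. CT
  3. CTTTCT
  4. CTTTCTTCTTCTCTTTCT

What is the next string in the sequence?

φ(CTTTCTTCTTCTCTTTCT) expands symbol-by-symbol to CTT TCT TCT TCT CTT TCT TCT CTT TCT TCT CTT TCT CTT TCT TCT TCT CTT TCT; joining the 18 pieces gives the next term.

CTTTCTTCTTCTCTTTCTTCTCTTTCTTCTCTTTCTCTTTCTTCTTCTCTTTCT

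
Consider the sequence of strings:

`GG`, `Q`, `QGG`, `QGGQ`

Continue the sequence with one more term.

QGGQQGG

This is a Fibonacci-style word recurrence s(k) = s(k−1)·s(k−2): e.g. Q·GG = QGG.
Continuing: QGGQ · QGG gives term 5.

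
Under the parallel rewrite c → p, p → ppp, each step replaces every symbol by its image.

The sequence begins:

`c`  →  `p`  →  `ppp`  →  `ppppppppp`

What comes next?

Rewriting each symbol of ppppppppp: p→ppp, p→ppp, p→ppp, p→ppp, p→ppp, p→ppp, p→ppp, p→ppp, p→ppp, which concatenates to ppp ppp ppp ppp ppp ppp ppp ppp ppp.

ppppppppppppppppppppppppppp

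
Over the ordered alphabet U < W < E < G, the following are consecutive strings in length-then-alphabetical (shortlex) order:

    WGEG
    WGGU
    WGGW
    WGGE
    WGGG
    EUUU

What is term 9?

EUUG

Stepping forward 3 times from EUUU: EUUU → EUUW → EUUE, then the target.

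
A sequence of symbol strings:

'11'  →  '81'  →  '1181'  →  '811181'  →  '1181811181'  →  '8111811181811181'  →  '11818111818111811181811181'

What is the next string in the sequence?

811181118181118111818111818111811181811181

This is a Fibonacci-style word recurrence s(k) = s(k−2)·s(k−1): e.g. 11·81 = 1181.
The next term joins 8111811181811181 and 11818111818111811181811181.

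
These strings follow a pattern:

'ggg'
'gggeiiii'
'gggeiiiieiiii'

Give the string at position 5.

Every step adds eiiii to the end: s(k+1) = s(k)·eiiii.
From gggeiiiieiiii, 2 further steps: gggeiiiieiiii → gggeiiiieiiiieiiii → (answer).

gggeiiiieiiiieiiiieiiii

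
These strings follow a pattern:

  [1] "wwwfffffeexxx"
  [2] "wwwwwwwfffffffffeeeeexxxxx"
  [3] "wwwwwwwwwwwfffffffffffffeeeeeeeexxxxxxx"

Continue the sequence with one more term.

wwwwwwwwwwwwwwwfffffffffffffffffeeeeeeeeeeexxxxxxxxx

The n-th term is 4n-1 w's then 4n+1 f's then 3n-1 e's then 2n+1 x's (n = 1, 2, …).
Setting n = 4 gives 15, 17, 11, 9 characters in each block.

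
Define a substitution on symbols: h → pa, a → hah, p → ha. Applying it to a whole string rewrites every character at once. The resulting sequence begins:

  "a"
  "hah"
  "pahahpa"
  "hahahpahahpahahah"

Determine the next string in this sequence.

pahahpahahpahahahpahahpahahahpahahpahahpa

Applying the rule to each of the 17 symbols of hahahpahahpahahah gives the pieces pa hah pa hah pa ha hah pa hah pa ha hah pa hah pa hah pa, which concatenate to the answer.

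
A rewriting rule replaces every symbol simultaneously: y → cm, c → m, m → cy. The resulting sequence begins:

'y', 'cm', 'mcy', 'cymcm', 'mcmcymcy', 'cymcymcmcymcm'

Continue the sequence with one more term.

mcmcymcmcymcymcmcymcy

φ(cymcymcmcymcm) expands symbol-by-symbol to m cm cy m cm cy m cy m cm cy m cy; joining the 13 pieces gives the next term.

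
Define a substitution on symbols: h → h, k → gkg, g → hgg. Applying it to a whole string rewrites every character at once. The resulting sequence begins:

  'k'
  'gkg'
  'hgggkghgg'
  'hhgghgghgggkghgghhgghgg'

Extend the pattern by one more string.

Rewriting the 23 symbols of hhgghgghgggkghgghhgghgg one by one yields h h hgg hgg h hgg hgg h hgg hgg hgg gkg hgg h hgg hgg h h hgg hgg h hgg hgg; concatenated:

hhhgghgghhgghgghhgghgghgggkghgghhgghgghhhgghgghhgghgg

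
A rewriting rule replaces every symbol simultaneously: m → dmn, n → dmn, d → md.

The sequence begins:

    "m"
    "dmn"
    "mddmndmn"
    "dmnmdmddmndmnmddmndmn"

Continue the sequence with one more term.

mddmndmndmnmddmnmdmddmndmnmddmndmndmnmdmddmndmnmddmndmn

Applying the rule to each of the 21 symbols of dmnmdmddmndmnmddmndmn gives the pieces md dmn dmn dmn md dmn md md dmn dmn md dmn dmn dmn md md dmn dmn md dmn dmn, which concatenate to the answer.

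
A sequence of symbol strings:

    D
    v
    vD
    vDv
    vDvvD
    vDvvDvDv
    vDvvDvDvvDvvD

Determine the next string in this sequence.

vDvvDvDvvDvvDvDvvDvDv

From term 3 onward, concatenate the last term with the second-to-last: v·D = vD, vD·v = vDv, …
So term 8 is vDvvDvDvvDvvD·vDvvDvDv.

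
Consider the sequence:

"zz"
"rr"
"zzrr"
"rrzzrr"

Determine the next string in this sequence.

zzrrrrzzrr

This is a Fibonacci-style word recurrence s(k) = s(k−2)·s(k−1): e.g. zz·rr = zzrr.
So term 5 is zzrr·rrzzrr.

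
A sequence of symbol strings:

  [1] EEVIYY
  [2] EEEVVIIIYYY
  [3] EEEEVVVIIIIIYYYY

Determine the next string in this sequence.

Each string has the form E^{n+1} V^{n} I^{2n-1} Y^{n+1} (n = 1, 2, …).
At n = 4 the blocks have lengths 5, 4, 7, 5.

EEEEEVVVVIIIIIIIYYYYY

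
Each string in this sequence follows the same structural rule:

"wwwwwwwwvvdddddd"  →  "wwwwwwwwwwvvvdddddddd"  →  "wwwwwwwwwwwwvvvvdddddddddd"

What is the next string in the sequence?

Reading off run lengths: w runs 8, 10, 12; v runs 2, 3, 4; d runs 6, 8, 10 — each is linear in n, where the shown terms are n = 3, 4, 5.
At n = 6 the blocks have lengths 14, 5, 12.

wwwwwwwwwwwwwwvvvvvdddddddddddd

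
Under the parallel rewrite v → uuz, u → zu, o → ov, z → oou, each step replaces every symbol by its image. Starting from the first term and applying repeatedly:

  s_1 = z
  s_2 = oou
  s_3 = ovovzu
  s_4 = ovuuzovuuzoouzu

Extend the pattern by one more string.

ovuuzzuzuoouovuuzzuzuoouovovzuoouzu

Applying the rule to each of the 15 symbols of ovuuzovuuzoouzu gives the pieces ov uuz zu zu oou ov uuz zu zu oou ov ov zu oou zu, which concatenate to the answer.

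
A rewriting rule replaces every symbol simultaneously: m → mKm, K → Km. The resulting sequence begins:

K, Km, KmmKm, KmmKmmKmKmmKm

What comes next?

Replace each of the 13 characters of KmmKmmKmKmmKm in place — Km mKm mKm Km mKm mKm Km mKm Km mKm mKm Km mKm — and concatenate.

KmmKmmKmKmmKmmKmKmmKmKmmKmmKmKmmKm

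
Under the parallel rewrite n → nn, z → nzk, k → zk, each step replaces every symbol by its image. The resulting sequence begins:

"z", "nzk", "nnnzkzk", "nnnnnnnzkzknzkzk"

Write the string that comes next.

Replace each of the 16 characters of nnnnnnnzkzknzkzk in place — nn nn nn nn nn nn nn nzk zk nzk zk nn nzk zk nzk zk — and concatenate.

nnnnnnnnnnnnnnnzkzknzkzknnnzkzknzkzk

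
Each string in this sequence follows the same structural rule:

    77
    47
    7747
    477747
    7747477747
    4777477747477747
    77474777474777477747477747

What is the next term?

From term 3 onward, concatenate the second-to-last term with the last: 77·47 = 7747, 47·7747 = 477747, …
The next term joins 4777477747477747 and 77474777474777477747477747.

477747774747774777474777474777477747477747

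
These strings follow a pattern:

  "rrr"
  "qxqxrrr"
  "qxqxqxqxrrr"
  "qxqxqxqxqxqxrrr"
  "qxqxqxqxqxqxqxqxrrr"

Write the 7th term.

qxqxqxqxqxqxqxqxqxqxqxqxrrr

Every step adds qxqx at the front: s(k+1) = qxqx·s(k).
From qxqxqxqxqxqxqxqxrrr, 2 further steps: qxqxqxqxqxqxqxqxrrr → qxqxqxqxqxqxqxqxqxqxrrr → (answer).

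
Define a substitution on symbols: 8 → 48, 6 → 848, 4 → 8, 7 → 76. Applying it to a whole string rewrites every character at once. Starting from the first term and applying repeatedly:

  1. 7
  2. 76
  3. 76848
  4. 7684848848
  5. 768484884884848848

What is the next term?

φ(768484884884848848) expands symbol-by-symbol to 76 848 48 8 48 8 48 48 8 48 48 8 48 8 48 48 8 48; joining the 18 pieces gives the next term.

7684848848848488484884884848848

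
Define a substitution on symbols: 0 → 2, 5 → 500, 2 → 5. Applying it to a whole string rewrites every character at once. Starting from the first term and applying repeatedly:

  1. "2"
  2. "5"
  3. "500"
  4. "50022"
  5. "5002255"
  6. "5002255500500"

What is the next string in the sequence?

Applying the rule to each of the 13 symbols of 5002255500500 gives the pieces 500 2 2 5 5 500 500 500 2 2 500 2 2, which concatenate to the answer.

50022555005005002250022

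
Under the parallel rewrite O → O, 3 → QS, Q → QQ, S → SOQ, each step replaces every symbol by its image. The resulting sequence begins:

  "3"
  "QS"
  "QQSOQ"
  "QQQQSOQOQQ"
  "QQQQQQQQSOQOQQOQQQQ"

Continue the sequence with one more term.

Replace each of the 19 characters of QQQQQQQQSOQOQQOQQQQ in place — QQ QQ QQ QQ QQ QQ QQ QQ SOQ O QQ O QQ QQ O QQ QQ QQ QQ — and concatenate.

QQQQQQQQQQQQQQQQSOQOQQOQQQQOQQQQQQQQ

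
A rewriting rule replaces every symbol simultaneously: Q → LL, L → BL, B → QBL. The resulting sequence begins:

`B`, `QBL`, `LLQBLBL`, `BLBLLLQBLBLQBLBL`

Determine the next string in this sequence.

QBLBLQBLBLBLBLLLQBLBLQBLBLLLQBLBLQBLBL

Replace each of the 16 characters of BLBLLLQBLBLQBLBL in place — QBL BL QBL BL BL BL LL QBL BL QBL BL LL QBL BL QBL BL — and concatenate.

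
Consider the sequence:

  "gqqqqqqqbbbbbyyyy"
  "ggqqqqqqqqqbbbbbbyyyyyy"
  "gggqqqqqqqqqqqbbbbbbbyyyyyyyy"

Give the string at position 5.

The n-th term is n-2 g's then 2n+1 q's then n+2 b's then 2n-2 y's, where the shown terms are n = 3, 4, 5.
At n = 7 the blocks have lengths 5, 15, 9, 12.

gggggqqqqqqqqqqqqqqqbbbbbbbbbyyyyyyyyyyyy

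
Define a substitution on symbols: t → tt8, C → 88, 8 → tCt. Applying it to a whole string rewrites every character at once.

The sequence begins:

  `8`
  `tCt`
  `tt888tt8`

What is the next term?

Expanding tt888tt8: t→tt8, t→tt8, 8→tCt, 8→tCt, 8→tCt, t→tt8, t→tt8, 8→tCt. Concatenated: tt8 tt8 tCt tCt tCt tt8 tt8 tCt.

tt8tt8tCttCttCttt8tt8tCt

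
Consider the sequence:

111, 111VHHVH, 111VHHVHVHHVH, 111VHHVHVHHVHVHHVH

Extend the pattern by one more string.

Each term is the previous one with VHHVH appended.
One more step from 111VHHVHVHHVHVHHVH gives the answer.

111VHHVHVHHVHVHHVHVHHVH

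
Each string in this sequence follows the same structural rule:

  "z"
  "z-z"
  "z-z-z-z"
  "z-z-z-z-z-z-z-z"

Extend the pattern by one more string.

z-z-z-z-z-z-z-z-z-z-z-z-z-z-z-z

s(k+1) = s(k)·-·s(k) — each term doubles the last with '-' between the halves.
So the next term is two copies of z-z-z-z-z-z-z-z with '-' between the halves.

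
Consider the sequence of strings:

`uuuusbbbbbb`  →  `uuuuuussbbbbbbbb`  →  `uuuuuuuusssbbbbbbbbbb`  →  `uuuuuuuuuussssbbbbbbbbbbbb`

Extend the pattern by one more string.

uuuuuuuuuuuusssssbbbbbbbbbbbbbb

The n-th term is 2n u's then n-1 s's then 2n+2 b's, where the shown terms are n = 2, 3, 4, 5.
At n = 6 the blocks have lengths 12, 5, 14.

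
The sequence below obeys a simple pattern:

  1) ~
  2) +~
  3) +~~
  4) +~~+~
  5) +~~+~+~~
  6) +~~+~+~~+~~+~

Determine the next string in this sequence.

From term 3 onward, concatenate the last term with the second-to-last: +~·~ = +~~, +~~·+~ = +~~+~, …
Continuing: +~~+~+~~+~~+~ · +~~+~+~~ gives term 7.

+~~+~+~~+~~+~+~~+~+~~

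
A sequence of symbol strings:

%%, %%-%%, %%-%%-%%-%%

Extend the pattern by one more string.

s(k+1) = s(k)·-·s(k) — each term doubles the last with '-' between the halves.
Doubling %%-%%-%%-%% with '-' between the halves:

%%-%%-%%-%%-%%-%%-%%-%%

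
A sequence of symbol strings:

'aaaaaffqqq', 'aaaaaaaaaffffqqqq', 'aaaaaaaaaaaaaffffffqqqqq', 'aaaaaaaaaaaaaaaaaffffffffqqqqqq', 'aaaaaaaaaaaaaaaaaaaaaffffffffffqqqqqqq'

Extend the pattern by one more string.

aaaaaaaaaaaaaaaaaaaaaaaaaffffffffffffqqqqqqqq

The n-th term is 4n+1 a's then 2n f's then n+2 q's (n = 1, 2, …).
At n = 6 the blocks have lengths 25, 12, 8.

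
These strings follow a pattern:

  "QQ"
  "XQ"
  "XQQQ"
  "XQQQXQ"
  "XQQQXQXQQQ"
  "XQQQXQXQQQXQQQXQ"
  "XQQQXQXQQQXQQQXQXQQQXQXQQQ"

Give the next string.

XQQQXQXQQQXQQQXQXQQQXQXQQQXQQQXQXQQQXQQQXQ

This is a Fibonacci-style word recurrence s(k) = s(k−1)·s(k−2): e.g. XQ·QQ = XQQQ.
Continuing: XQQQXQXQQQXQQQXQXQQQXQXQQQ · XQQQXQXQQQXQQQXQ gives term 8.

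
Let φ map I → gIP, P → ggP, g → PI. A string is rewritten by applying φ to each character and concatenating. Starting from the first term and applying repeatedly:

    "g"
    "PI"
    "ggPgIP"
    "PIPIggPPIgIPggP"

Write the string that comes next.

Replace each of the 15 characters of PIPIggPPIgIPggP in place — ggP gIP ggP gIP PI PI ggP ggP gIP PI gIP ggP PI PI ggP — and concatenate.

ggPgIPggPgIPPIPIggPggPgIPPIgIPggPPIPIggP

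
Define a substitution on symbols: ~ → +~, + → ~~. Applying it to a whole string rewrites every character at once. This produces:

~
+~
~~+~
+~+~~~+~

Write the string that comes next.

~~+~~~+~+~+~~~+~

Apply φ to +~+~~~+~ symbol by symbol: +→~~, ~→+~, +→~~, ~→+~, ~→+~, ~→+~, +→~~, ~→+~; joined: ~~ +~ ~~ +~ +~ +~ ~~ +~.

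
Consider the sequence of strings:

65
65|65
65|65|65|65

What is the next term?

s(k+1) = s(k)·|·s(k) — each term doubles the last with '|' between the halves.
Doubling 65|65|65|65 with '|' between the halves:

65|65|65|65|65|65|65|65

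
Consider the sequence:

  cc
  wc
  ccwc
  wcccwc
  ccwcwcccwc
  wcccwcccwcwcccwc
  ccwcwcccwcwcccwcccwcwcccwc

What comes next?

Each term (from the third on) is the two preceding terms concatenated in order: term 3 = cc·wc = ccwc.
So term 8 is wcccwcccwcwcccwc·ccwcwcccwcwcccwcccwcwcccwc.

wcccwcccwcwcccwcccwcwcccwcwcccwcccwcwcccwc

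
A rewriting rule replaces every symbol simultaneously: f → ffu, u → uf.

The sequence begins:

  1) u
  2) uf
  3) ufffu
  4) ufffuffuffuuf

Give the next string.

ufffuffuffuufffuffuufffuffuufufffu

Replace each of the 13 characters of ufffuffuffuuf in place — uf ffu ffu ffu uf ffu ffu uf ffu ffu uf uf ffu — and concatenate.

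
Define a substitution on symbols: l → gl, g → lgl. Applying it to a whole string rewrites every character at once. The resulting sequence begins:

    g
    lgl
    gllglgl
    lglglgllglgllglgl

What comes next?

Rewriting the 17 symbols of lglglgllglgllglgl one by one yields gl lgl gl lgl gl lgl gl gl lgl gl lgl gl gl lgl gl lgl gl; concatenated:

gllglgllglgllglglgllglgllglglgllglgllglgl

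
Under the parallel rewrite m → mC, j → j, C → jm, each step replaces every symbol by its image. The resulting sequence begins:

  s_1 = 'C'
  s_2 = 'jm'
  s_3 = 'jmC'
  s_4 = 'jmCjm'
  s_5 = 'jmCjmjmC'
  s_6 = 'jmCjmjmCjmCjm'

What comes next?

Rewriting the 13 symbols of jmCjmjmCjmCjm one by one yields j mC jm j mC j mC jm j mC jm j mC; concatenated:

jmCjmjmCjmCjmjmCjmjmC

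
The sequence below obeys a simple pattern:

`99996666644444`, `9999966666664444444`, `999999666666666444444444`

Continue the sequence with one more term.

Each string has the form 9^{n+2} 6^{2n+1} 4^{2n+1}, where the shown terms are n = 2, 3, 4.
For the next term, n = 5, so the run lengths are 7, 11, 11.

99999996666666666644444444444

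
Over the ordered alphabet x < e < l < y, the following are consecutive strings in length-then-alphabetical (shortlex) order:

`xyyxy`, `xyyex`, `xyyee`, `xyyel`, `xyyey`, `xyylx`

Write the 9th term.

xyyly

Continuing the enumeration 3 steps past xyylx: xyylx → xyyle → xyyll → (answer).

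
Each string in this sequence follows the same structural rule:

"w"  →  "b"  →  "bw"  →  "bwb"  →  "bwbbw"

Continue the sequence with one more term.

bwbbwbwb

From term 3 onward, concatenate the last term with the second-to-last: b·w = bw, bw·b = bwb, …
The next term joins bwbbw and bwb.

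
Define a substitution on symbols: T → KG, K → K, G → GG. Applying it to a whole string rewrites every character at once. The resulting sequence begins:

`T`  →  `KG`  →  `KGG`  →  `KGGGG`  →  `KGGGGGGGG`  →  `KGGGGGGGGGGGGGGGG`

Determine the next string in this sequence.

KGGGGGGGGGGGGGGGGGGGGGGGGGGGGGGGG

φ(KGGGGGGGGGGGGGGGG) expands symbol-by-symbol to K GG GG GG GG GG GG GG GG GG GG GG GG GG GG GG GG; joining the 17 pieces gives the next term.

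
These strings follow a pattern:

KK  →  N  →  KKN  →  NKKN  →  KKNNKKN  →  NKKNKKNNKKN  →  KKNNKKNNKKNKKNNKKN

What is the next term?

NKKNKKNNKKNKKNNKKNNKKNKKNNKKN

Each term (from the third on) is the two preceding terms concatenated in order: term 3 = KK·N = KKN.
Continuing: NKKNKKNNKKN · KKNNKKNNKKNKKNNKKN gives term 8.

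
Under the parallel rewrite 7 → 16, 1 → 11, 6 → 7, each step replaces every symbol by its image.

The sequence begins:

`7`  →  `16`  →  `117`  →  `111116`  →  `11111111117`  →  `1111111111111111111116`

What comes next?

1111111111111111111111111111111111111111117

Applying the rule to each of the 22 symbols of 1111111111111111111116 gives the pieces 11 11 11 11 11 11 11 11 11 11 11 11 11 11 11 11 11 11 11 11 11 7, which concatenate to the answer.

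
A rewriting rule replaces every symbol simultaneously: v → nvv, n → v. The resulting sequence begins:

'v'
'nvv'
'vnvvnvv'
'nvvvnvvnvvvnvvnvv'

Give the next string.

vnvvnvvnvvvnvvnvvvnvvnvvnvvvnvvnvvvnvvnvv

Replace each of the 17 characters of nvvvnvvnvvvnvvnvv in place — v nvv nvv nvv v nvv nvv v nvv nvv nvv v nvv nvv v nvv nvv — and concatenate.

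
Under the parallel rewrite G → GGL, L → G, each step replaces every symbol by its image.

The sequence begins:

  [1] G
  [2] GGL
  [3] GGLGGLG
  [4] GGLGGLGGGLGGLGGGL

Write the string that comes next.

GGLGGLGGGLGGLGGGLGGLGGLGGGLGGLGGGLGGLGGLG

φ(GGLGGLGGGLGGLGGGL) expands symbol-by-symbol to GGL GGL G GGL GGL G GGL GGL GGL G GGL GGL G GGL GGL GGL G; joining the 17 pieces gives the next term.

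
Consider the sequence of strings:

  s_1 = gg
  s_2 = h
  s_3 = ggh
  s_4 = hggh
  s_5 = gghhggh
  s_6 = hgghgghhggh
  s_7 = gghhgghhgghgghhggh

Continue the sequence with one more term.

hgghgghhgghgghhgghhgghgghhggh

From term 3 onward, concatenate the second-to-last term with the last: gg·h = ggh, h·ggh = hggh, …
Continuing: hgghgghhggh · gghhgghhgghgghhggh gives term 8.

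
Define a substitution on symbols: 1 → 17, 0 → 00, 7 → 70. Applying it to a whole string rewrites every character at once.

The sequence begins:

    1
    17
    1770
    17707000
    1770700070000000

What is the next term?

Replace each of the 16 characters of 1770700070000000 in place — 17 70 70 00 70 00 00 00 70 00 00 00 00 00 00 00 — and concatenate.

17707000700000007000000000000000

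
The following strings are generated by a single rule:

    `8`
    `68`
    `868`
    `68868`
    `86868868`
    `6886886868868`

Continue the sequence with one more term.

868688686886886868868

This is a Fibonacci-style word recurrence s(k) = s(k−2)·s(k−1): e.g. 8·68 = 868.
So term 7 is 86868868·6886886868868.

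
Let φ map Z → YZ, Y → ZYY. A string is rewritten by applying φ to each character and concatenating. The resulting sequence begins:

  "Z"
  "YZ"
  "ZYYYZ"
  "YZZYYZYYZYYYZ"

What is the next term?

Rewriting the 13 symbols of YZZYYZYYZYYYZ one by one yields ZYY YZ YZ ZYY ZYY YZ ZYY ZYY YZ ZYY ZYY ZYY YZ; concatenated:

ZYYYZYZZYYZYYYZZYYZYYYZZYYZYYZYYYZ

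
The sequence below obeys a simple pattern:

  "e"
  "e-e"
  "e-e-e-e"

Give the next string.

Every step duplicates the string with '-' between the halves.
Doubling e-e-e-e with '-' between the halves:

e-e-e-e-e-e-e-e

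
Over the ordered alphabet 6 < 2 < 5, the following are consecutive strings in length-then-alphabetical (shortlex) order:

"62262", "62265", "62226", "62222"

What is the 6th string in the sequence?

62256

Continuing the enumeration 2 steps past 62222: 62222 → 62225 → (answer).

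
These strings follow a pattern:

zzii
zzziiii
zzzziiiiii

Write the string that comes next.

zzzzziiiiiiii

Term n consists of n+1 z's, followed by 2n i's (n = 1, 2, …).
At n = 4 the blocks have lengths 5, 8.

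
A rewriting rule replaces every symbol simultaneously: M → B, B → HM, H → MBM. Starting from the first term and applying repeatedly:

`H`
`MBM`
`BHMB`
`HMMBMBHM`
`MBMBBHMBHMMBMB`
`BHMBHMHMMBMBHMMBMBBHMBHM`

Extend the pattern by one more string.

Replace each of the 24 characters of BHMBHMHMMBMBHMMBMBBHMBHM in place — HM MBM B HM MBM B MBM B B HM B HM MBM B B HM B HM HM MBM B HM MBM B — and concatenate.

HMMBMBHMMBMBMBMBBHMBHMMBMBBHMBHMHMMBMBHMMBMB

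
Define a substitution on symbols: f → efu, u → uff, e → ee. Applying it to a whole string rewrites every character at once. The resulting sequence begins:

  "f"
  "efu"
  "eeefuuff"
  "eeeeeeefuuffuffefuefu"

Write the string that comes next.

eeeeeeeeeeeeeeefuuffuffefuefuuffefuefueeefuuffeeefuuff

Replace each of the 21 characters of eeeeeeefuuffuffefuefu in place — ee ee ee ee ee ee ee efu uff uff efu efu uff efu efu ee efu uff ee efu uff — and concatenate.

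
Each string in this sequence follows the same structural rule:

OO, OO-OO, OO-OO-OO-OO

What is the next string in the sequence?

Each string is two copies of the previous one joined by '-'.
One more doubling of OO-OO-OO-OO gives the answer.

OO-OO-OO-OO-OO-OO-OO-OO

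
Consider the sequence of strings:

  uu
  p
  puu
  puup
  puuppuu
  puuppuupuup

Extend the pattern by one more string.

Each term (from the third on) is the previous term followed by the one before it: term 3 = p·uu = puu.
So term 7 is puuppuupuup·puuppuu.

puuppuupuuppuuppuu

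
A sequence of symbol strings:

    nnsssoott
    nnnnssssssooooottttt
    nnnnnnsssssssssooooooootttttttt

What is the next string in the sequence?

Term n consists of 2n n's, followed by 3n s's, followed by 3n-1 o's, followed by 3n-1 t's (n = 1, 2, …).
At n = 4 the blocks have lengths 8, 12, 11, 11.

nnnnnnnnssssssssssssooooooooooottttttttttt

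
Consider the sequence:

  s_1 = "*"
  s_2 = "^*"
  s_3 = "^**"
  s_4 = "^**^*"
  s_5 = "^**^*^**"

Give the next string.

^**^*^**^**^*

This is a Fibonacci-style word recurrence s(k) = s(k−1)·s(k−2): e.g. ^*·* = ^**.
Continuing: ^**^*^** · ^**^* gives term 6.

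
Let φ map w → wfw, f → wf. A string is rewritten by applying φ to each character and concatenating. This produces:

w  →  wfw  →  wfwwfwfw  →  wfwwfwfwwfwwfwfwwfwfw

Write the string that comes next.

wfwwfwfwwfwwfwfwwfwfwwfwwfwfwwfwwfwfwwfwfwwfwwfwfwwfwfw

Applying the rule to each of the 21 symbols of wfwwfwfwwfwwfwfwwfwfw gives the pieces wfw wf wfw wfw wf wfw wf wfw wfw wf wfw wfw wf wfw wf wfw wfw wf wfw wf wfw, which concatenate to the answer.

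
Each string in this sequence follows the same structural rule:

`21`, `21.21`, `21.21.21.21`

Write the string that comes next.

Each string is two copies of the previous one joined by '.'.
Doubling 21.21.21.21 with '.' between the halves:

21.21.21.21.21.21.21.21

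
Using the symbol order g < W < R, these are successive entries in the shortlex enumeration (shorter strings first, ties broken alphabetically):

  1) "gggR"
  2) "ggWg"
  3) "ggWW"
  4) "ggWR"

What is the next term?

ggRg

Find the rightmost character of ggWR below R, bump it to the next letter, and reset everything to its right to g.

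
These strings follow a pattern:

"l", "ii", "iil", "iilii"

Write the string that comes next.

iiliiiil

Each term (from the third on) is the previous term followed by the one before it: term 3 = ii·l = iil.
So term 5 is iilii·iil.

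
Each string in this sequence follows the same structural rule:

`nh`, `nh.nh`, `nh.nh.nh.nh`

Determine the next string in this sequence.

s(k+1) = s(k)·.·s(k) — each term doubles the last with '.' between the halves.
So the next term is two copies of nh.nh.nh.nh with '.' between the halves.

nh.nh.nh.nh.nh.nh.nh.nh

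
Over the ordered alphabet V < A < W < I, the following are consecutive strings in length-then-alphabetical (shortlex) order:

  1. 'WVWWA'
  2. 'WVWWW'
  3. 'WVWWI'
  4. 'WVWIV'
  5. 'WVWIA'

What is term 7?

WVWII

Continuing the enumeration 2 steps past WVWIA: WVWIA → WVWIW → (answer).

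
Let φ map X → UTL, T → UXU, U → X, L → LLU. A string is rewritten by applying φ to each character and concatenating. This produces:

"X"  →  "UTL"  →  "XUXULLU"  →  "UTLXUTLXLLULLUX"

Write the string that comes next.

φ(UTLXUTLXLLULLUX) expands symbol-by-symbol to X UXU LLU UTL X UXU LLU UTL LLU LLU X LLU LLU X UTL; joining the 15 pieces gives the next term.

XUXULLUUTLXUXULLUUTLLLULLUXLLULLUXUTL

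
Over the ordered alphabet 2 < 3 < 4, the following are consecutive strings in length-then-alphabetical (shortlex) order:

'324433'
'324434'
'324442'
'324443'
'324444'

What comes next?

Find the rightmost character of 324444 below 4, bump it to the next letter, and reset everything to its right to 2.

332222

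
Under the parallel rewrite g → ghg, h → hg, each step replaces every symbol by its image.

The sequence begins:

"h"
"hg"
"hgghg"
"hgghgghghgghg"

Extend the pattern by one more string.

Rewriting the 13 symbols of hgghgghghgghg one by one yields hg ghg ghg hg ghg ghg hg ghg hg ghg ghg hg ghg; concatenated:

hgghgghghgghgghghgghghgghgghghgghg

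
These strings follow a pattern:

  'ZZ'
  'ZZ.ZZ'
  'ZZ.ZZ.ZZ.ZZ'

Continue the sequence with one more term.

Each string is two copies of the previous one joined by '.'.
Doubling ZZ.ZZ.ZZ.ZZ with '.' between the halves:

ZZ.ZZ.ZZ.ZZ.ZZ.ZZ.ZZ.ZZ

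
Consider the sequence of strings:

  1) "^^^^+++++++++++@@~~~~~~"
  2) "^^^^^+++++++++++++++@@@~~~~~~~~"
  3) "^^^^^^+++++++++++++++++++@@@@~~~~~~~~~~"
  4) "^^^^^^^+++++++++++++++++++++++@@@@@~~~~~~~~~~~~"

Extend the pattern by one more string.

Term n consists of n+2 ^'s, followed by 4n+3 +'s, followed by n @'s, followed by 2n+2 ~'s, where the shown terms are n = 2, 3, 4, 5.
At n = 6 the blocks have lengths 8, 27, 6, 14.

^^^^^^^^+++++++++++++++++++++++++++@@@@@@~~~~~~~~~~~~~~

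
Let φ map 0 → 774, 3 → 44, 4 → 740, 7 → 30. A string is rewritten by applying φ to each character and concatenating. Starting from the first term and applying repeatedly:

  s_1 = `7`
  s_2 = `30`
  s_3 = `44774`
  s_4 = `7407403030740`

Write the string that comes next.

Rewriting the 13 symbols of 7407403030740 one by one yields 30 740 774 30 740 774 44 774 44 774 30 740 774; concatenated:

3074077430740774447744477430740774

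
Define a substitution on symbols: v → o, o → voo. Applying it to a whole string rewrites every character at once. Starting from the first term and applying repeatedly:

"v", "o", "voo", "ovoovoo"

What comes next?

vooovoovooovoovoo

Expanding ovoovoo: o→voo, v→o, o→voo, o→voo, v→o, o→voo, o→voo. Concatenated: voo o voo voo o voo voo.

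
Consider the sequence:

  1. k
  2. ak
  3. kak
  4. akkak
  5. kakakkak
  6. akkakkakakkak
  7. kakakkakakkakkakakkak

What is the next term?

From term 3 onward, concatenate the second-to-last term with the last: k·ak = kak, ak·kak = akkak, …
Continuing: akkakkakakkak · kakakkakakkakkakakkak gives term 8.

akkakkakakkakkakakkakakkakkakakkak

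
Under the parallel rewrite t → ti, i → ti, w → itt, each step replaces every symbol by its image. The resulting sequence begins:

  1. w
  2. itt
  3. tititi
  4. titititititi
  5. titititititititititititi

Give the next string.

Replace each of the 24 characters of titititititititititititi in place — ti ti ti ti ti ti ti ti ti ti ti ti ti ti ti ti ti ti ti ti ti ti ti ti — and concatenate.

titititititititititititititititititititititititi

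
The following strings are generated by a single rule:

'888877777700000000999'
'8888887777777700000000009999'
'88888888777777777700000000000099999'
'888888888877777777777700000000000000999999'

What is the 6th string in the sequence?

88888888888888777777777777777700000000000000000099999999

Reading off run lengths: 8 runs 4, 6, 8, 10; 7 runs 6, 8, 10, 12; 0 runs 8, 10, 12, 14; 9 runs 3, 4, 5, 6 — each is linear in n, where the shown terms are n = 3, 4, 5, 6.
At n = 8 the blocks have lengths 14, 16, 18, 8.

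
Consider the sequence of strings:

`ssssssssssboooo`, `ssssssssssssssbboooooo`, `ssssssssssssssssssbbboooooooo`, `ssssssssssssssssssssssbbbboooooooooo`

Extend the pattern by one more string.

ssssssssssssssssssssssssssbbbbboooooooooooo

Each string has the form s^{4n+2} b^{n-1} o^{2n}, where the shown terms are n = 2, 3, 4, 5.
At n = 6 the blocks have lengths 26, 5, 12.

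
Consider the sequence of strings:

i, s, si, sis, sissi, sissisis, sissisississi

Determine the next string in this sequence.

Each term (from the third on) is the previous term followed by the one before it: term 3 = s·i = si.
Continuing: sissisississi · sissisis gives term 8.

sissisississisissisis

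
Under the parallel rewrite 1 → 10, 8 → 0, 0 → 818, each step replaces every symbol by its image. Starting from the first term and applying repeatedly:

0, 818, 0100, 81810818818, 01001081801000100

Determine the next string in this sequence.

818108188181081801008181081881881810818818

Replace each of the 17 characters of 01001081801000100 in place — 818 10 818 818 10 818 0 10 0 818 10 818 818 818 10 818 818 — and concatenate.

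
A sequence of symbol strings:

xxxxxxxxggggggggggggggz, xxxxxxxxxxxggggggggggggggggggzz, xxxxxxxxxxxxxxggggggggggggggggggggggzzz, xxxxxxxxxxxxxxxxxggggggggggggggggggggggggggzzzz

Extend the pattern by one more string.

Term n consists of 3n-1 x's, followed by 4n+2 g's, followed by n-2 z's, where the shown terms are n = 3, 4, 5, 6.
Setting n = 7 gives 20, 30, 5 characters in each block.

xxxxxxxxxxxxxxxxxxxxggggggggggggggggggggggggggggggzzzzz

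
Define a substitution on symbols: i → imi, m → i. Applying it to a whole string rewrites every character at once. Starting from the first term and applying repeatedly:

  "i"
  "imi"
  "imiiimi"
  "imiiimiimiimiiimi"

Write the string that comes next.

Replace each of the 17 characters of imiiimiimiimiiimi in place — imi i imi imi imi i imi imi i imi imi i imi imi imi i imi — and concatenate.

imiiimiimiimiiimiimiiimiimiiimiimiimiiimi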